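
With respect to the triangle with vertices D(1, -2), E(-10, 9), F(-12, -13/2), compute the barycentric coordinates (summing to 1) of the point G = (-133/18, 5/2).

(5/18, 1/2, 2/9)

Signed area of the reference triangle: [DEF] = ½·(1·(9−(-13/2)) + (-10)·(-13/2−(-2)) + (-12)·(-2−9)) = ½·(31/2 + 45 + 132) = 385/4.
[GEF] = ½·((-133/18)·(9−(-13/2)) + (-10)·(-13/2−(5/2)) + (-12)·(5/2−9)) = ½·(-4123/36 + 90 + 78) = 1925/72, so the D-coordinate is (1925/72)/(385/4) = 5/18.
[DGF] = ½·(1·(5/2−(-13/2)) + (-133/18)·(-13/2−(-2)) + (-12)·(-2−(5/2))) = ½·(9 + 133/4 + 54) = 385/8, so the E-coordinate is 1/2.
[DEG] = ½·(1·(9−(5/2)) + (-10)·(5/2−(-2)) + (-133/18)·(-2−9)) = ½·(13/2 − 45 + 1463/18) = 385/18, so the F-coordinate is 2/9.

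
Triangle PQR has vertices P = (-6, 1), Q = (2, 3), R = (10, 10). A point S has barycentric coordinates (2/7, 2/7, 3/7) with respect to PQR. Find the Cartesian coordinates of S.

(22/7, 38/7)

S = (2/7)·P + (2/7)·Q + (3/7)·R.
x-coordinate: (2/7)·(-6) + (2/7)·2 + (3/7)·10 = 22/7.
y-coordinate: (2/7)·1 + (2/7)·3 + (3/7)·10 = 38/7.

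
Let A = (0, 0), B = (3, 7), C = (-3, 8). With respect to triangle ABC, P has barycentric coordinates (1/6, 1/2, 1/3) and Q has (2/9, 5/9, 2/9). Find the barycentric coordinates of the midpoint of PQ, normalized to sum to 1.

Since both coordinate triples sum to 1, the midpoint's barycentrics are the componentwise average.
(1/6+2/9)/2 = 7/36; similarly 19/36 and 5/18.

(7/36, 19/36, 5/18)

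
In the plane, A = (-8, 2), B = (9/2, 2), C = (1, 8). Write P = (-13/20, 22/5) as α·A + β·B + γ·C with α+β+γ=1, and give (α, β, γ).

(3/10, 3/10, 2/5)

Signed area of the reference triangle: [ABC] = ½·((-8)·(2−8) + (9/2)·(8−2) + 1·(2−2)) = ½·(48 + 27 + 0) = 75/2.
[PBC] = ½·((-13/20)·(2−8) + (9/2)·(8−(22/5)) + 1·(22/5−2)) = ½·(39/10 + 81/5 + 12/5) = 45/4, so the A-coordinate is (45/4)/(75/2) = 3/10.
[APC] = ½·((-8)·(22/5−8) + (-13/20)·(8−2) + 1·(2−(22/5))) = ½·(144/5 − 39/10 − 12/5) = 45/4, so the B-coordinate is 3/10.
[ABP] = ½·((-8)·(2−(22/5)) + (9/2)·(22/5−2) + (-13/20)·(2−2)) = ½·(96/5 + 54/5 + 0) = 15, so the C-coordinate is 2/5.
Check: 3/10 + 3/10 + 2/5 = 1.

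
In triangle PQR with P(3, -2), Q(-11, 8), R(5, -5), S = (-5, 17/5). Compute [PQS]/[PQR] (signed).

[PQR] = ½·(3·(8−(-5)) + (-11)·(-5−(-2)) + 5·(-2−8)) = ½·(39 + 33 − 50) = 11.
[PQS] = ½·(3·(8−(17/5)) + (-11)·(17/5−(-2)) + (-5)·(-2−8)) = ½·(69/5 − 297/5 + 50) = 11/5, so the ratio is (11/5)/11 = 1/5.

1/5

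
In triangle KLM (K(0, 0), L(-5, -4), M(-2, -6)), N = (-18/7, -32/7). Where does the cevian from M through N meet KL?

(-10/3, -8/3)

Barycentric coordinates of N with respect to KLM: (1/7, 2/7, 4/7).
On side KL the M-coordinate is zero; dropping N's M-weight 4/7 and renormalizing the remaining 1/7 : 2/7 gives weights 1/3, 2/3 on K, L.
J = (1/3)·(0, 0) + (2/3)·(-5, -4) = (-10/3, -8/3).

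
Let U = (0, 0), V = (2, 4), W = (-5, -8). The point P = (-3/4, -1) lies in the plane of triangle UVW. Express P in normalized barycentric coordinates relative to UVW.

(1/2, 1/4, 1/4)

Signed area of the reference triangle: [UVW] = ½·(0·(4−(-8)) + 2·(-8−0) + (-5)·(0−4)) = ½·(0 − 16 + 20) = 2.
[PVW] = ½·((-3/4)·(4−(-8)) + 2·(-8−(-1)) + (-5)·(-1−4)) = ½·(-9 − 14 + 25) = 1, so the U-coordinate is 1/2 = 1/2.
[UPW] = ½·(0·(-1−(-8)) + (-3/4)·(-8−0) + (-5)·(0−(-1))) = ½·(0 + 6 − 5) = 1/2, so the V-coordinate is 1/4.
[UVP] = ½·(0·(4−(-1)) + 2·(-1−0) + (-3/4)·(0−4)) = ½·(0 − 2 + 3) = 1/2, so the W-coordinate is 1/4.
Check: 1/2 + 1/4 + 1/4 = 1.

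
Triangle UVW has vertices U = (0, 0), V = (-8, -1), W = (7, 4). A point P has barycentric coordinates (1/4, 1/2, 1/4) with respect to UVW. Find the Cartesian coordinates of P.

(-9/4, 1/2)

P = (1/4)·U + (1/2)·V + (1/4)·W.
x-coordinate: (1/4)·0 + (1/2)·(-8) + (1/4)·7 = -9/4.
y-coordinate: (1/4)·0 + (1/2)·(-1) + (1/4)·4 = 1/2.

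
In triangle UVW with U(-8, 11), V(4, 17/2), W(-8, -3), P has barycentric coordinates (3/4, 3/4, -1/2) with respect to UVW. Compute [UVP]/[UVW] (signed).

-1/2

The signed ratio [UVP]/[UVW] equals the barycentric coordinate of P at vertex W, which is -1/2.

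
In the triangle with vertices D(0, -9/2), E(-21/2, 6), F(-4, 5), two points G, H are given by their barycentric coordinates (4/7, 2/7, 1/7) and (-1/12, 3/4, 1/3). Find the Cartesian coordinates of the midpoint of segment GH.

Barycentric coordinates of the midpoint are the average: (41/168, 29/56, 5/21).
Converting: (41/168)·D + (29/56)·E + (5/21)·F = (-2147/336, 1075/336).

(-2147/336, 1075/336)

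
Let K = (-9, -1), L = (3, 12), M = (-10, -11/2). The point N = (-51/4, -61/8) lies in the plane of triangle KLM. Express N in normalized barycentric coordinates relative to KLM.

Signed area of the reference triangle: [KLM] = ½·((-9)·(12−(-11/2)) + 3·(-11/2−(-1)) + (-10)·(-1−12)) = ½·(-315/2 − 27/2 + 130) = -41/2.
[NLM] = ½·((-51/4)·(12−(-11/2)) + 3·(-11/2−(-61/8)) + (-10)·(-61/8−12)) = ½·(-1785/8 + 51/8 + 785/4) = -41/4, so the K-coordinate is (-41/4)/(-41/2) = 1/2.
[KNM] = ½·((-9)·(-61/8−(-11/2)) + (-51/4)·(-11/2−(-1)) + (-10)·(-1−(-61/8))) = ½·(153/8 + 459/8 − 265/4) = 41/8, so the L-coordinate is -1/4.
[KLN] = ½·((-9)·(12−(-61/8)) + 3·(-61/8−(-1)) + (-51/4)·(-1−12)) = ½·(-1413/8 − 159/8 + 663/4) = -123/8, so the M-coordinate is 3/4.
Check: 1/2 − 1/4 + 3/4 = 1.

(1/2, -1/4, 3/4)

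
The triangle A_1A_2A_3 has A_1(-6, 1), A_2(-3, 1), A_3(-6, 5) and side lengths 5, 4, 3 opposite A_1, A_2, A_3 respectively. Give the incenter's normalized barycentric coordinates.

(5/12, 1/3, 1/4)

The incenter has barycentric coordinates proportional to the opposite side lengths: (5 : 4 : 3).
Normalizing by 5+4+3 = 12 gives (5/12, 1/3, 1/4).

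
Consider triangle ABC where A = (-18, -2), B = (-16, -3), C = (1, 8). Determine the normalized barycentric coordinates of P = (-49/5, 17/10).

(3/10, 3/10, 2/5)

Signed area of the reference triangle: [ABC] = ½·((-18)·(-3−8) + (-16)·(8−(-2)) + 1·(-2−(-3))) = ½·(198 − 160 + 1) = 39/2.
[PBC] = ½·((-49/5)·(-3−8) + (-16)·(8−(17/10)) + 1·(17/10−(-3))) = ½·(539/5 − 504/5 + 47/10) = 117/20, so the A-coordinate is (117/20)/(39/2) = 3/10.
[APC] = ½·((-18)·(17/10−8) + (-49/5)·(8−(-2)) + 1·(-2−(17/10))) = ½·(567/5 − 98 − 37/10) = 117/20, so the B-coordinate is 3/10.
[ABP] = ½·((-18)·(-3−(17/10)) + (-16)·(17/10−(-2)) + (-49/5)·(-2−(-3))) = ½·(423/5 − 296/5 − 49/5) = 39/5, so the C-coordinate is 2/5.
Check: 3/10 + 3/10 + 2/5 = 1.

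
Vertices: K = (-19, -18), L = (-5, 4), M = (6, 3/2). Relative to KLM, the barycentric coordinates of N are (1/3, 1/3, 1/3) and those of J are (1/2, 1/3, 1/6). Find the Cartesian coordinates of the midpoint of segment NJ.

Barycentric coordinates of the midpoint are the average: (5/12, 1/3, 1/4).
Converting: (5/12)·K + (1/3)·L + (1/4)·M = (-97/12, -139/24).

(-97/12, -139/24)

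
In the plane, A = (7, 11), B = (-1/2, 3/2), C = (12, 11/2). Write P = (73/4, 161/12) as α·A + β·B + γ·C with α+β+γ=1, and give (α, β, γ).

(5/6, -5/6, 1)

Signed area of the reference triangle: [ABC] = ½·(7·(3/2−(11/2)) + (-1/2)·(11/2−11) + 12·(11−(3/2))) = ½·(-28 + 11/4 + 114) = 355/8.
[PBC] = ½·((73/4)·(3/2−(11/2)) + (-1/2)·(11/2−(161/12)) + 12·(161/12−(3/2))) = ½·(-73 + 95/24 + 143) = 1775/48, so the A-coordinate is (1775/48)/(355/8) = 5/6.
[APC] = ½·(7·(161/12−(11/2)) + (73/4)·(11/2−11) + 12·(11−(161/12))) = ½·(665/12 − 803/8 − 29) = -1775/48, so the B-coordinate is -5/6.
[ABP] = ½·(7·(3/2−(161/12)) + (-1/2)·(161/12−11) + (73/4)·(11−(3/2))) = ½·(-1001/12 − 29/24 + 1387/8) = 355/8, so the C-coordinate is 1.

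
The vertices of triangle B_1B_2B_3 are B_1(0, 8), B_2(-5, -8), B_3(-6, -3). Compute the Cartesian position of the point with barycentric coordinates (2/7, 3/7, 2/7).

(-27/7, -2)

M = (2/7)·B_1 + (3/7)·B_2 + (2/7)·B_3.
x-coordinate: (2/7)·0 + (3/7)·(-5) + (2/7)·(-6) = -27/7.
y-coordinate: (2/7)·8 + (3/7)·(-8) + (2/7)·(-3) = -2.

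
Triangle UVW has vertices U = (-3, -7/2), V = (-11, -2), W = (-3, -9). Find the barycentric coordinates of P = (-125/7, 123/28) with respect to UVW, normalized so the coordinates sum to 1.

(1/14, 13/7, -13/14)

Signed area of the reference triangle: [UVW] = ½·((-3)·(-2−(-9)) + (-11)·(-9−(-7/2)) + (-3)·(-7/2−(-2))) = ½·(-21 + 121/2 + 9/2) = 22.
[PVW] = ½·((-125/7)·(-2−(-9)) + (-11)·(-9−(123/28)) + (-3)·(123/28−(-2))) = ½·(-125 + 4125/28 − 537/28) = 11/7, so the U-coordinate is (11/7)/22 = 1/14.
[UPW] = ½·((-3)·(123/28−(-9)) + (-125/7)·(-9−(-7/2)) + (-3)·(-7/2−(123/28))) = ½·(-1125/28 + 1375/14 + 663/28) = 286/7, so the V-coordinate is 13/7.
[UVP] = ½·((-3)·(-2−(123/28)) + (-11)·(123/28−(-7/2)) + (-125/7)·(-7/2−(-2))) = ½·(537/28 − 2431/28 + 375/14) = -143/7, so the W-coordinate is -13/14.
Check: 1/14 + 13/7 − 13/14 = 1.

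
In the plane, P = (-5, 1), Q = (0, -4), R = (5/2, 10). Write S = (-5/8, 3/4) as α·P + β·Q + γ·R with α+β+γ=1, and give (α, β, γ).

(1/4, 1/2, 1/4)

Signed area of the reference triangle: [PQR] = ½·((-5)·(-4−10) + 0·(10−1) + (5/2)·(1−(-4))) = ½·(70 + 0 + 25/2) = 165/4.
[SQR] = ½·((-5/8)·(-4−10) + 0·(10−(3/4)) + (5/2)·(3/4−(-4))) = ½·(35/4 + 0 + 95/8) = 165/16, so the P-coordinate is (165/16)/(165/4) = 1/4.
[PSR] = ½·((-5)·(3/4−10) + (-5/8)·(10−1) + (5/2)·(1−(3/4))) = ½·(185/4 − 45/8 + 5/8) = 165/8, so the Q-coordinate is 1/2.
[PQS] = ½·((-5)·(-4−(3/4)) + 0·(3/4−1) + (-5/8)·(1−(-4))) = ½·(95/4 + 0 − 25/8) = 165/16, so the R-coordinate is 1/4.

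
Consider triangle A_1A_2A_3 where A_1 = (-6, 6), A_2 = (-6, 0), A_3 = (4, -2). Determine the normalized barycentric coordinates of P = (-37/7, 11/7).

(2/7, 9/14, 1/14)

Signed area of the reference triangle: [A_1A_2A_3] = ½·((-6)·(0−(-2)) + (-6)·(-2−6) + 4·(6−0)) = ½·(-12 + 48 + 24) = 30.
[PA_2A_3] = ½·((-37/7)·(0−(-2)) + (-6)·(-2−(11/7)) + 4·(11/7−0)) = ½·(-74/7 + 150/7 + 44/7) = 60/7, so the A_1-coordinate is (60/7)/30 = 2/7.
[A_1PA_3] = ½·((-6)·(11/7−(-2)) + (-37/7)·(-2−6) + 4·(6−(11/7))) = ½·(-150/7 + 296/7 + 124/7) = 135/7, so the A_2-coordinate is 9/14.
[A_1A_2P] = ½·((-6)·(0−(11/7)) + (-6)·(11/7−6) + (-37/7)·(6−0)) = ½·(66/7 + 186/7 − 222/7) = 15/7, so the A_3-coordinate is 1/14.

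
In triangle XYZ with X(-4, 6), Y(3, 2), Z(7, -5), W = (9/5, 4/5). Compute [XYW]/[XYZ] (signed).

2/5

[XYZ] = ½·((-4)·(2−(-5)) + 3·(-5−6) + 7·(6−2)) = ½·(-28 − 33 + 28) = -33/2.
[XYW] = ½·((-4)·(2−(4/5)) + 3·(4/5−6) + (9/5)·(6−2)) = ½·(-24/5 − 78/5 + 36/5) = -33/5, so the ratio is (-33/5)/(-33/2) = 2/5.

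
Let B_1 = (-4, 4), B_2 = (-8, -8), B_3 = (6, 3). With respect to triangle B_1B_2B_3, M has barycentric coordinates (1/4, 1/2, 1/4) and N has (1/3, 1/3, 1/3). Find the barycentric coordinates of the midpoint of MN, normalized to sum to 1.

Since both coordinate triples sum to 1, the midpoint's barycentrics are the componentwise average.
(1/4+1/3)/2 = 7/24; similarly 5/12 and 7/24.

(7/24, 5/12, 7/24)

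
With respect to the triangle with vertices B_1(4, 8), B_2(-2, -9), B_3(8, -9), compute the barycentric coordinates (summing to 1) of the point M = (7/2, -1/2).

(1/2, 1/4, 1/4)

Signed area of the reference triangle: [B_1B_2B_3] = ½·(4·(-9−(-9)) + (-2)·(-9−8) + 8·(8−(-9))) = ½·(0 + 34 + 136) = 85.
[MB_2B_3] = ½·((7/2)·(-9−(-9)) + (-2)·(-9−(-1/2)) + 8·(-1/2−(-9))) = ½·(0 + 17 + 68) = 85/2, so the B_1-coordinate is (85/2)/85 = 1/2.
[B_1MB_3] = ½·(4·(-1/2−(-9)) + (7/2)·(-9−8) + 8·(8−(-1/2))) = ½·(34 − 119/2 + 68) = 85/4, so the B_2-coordinate is 1/4.
[B_1B_2M] = ½·(4·(-9−(-1/2)) + (-2)·(-1/2−8) + (7/2)·(8−(-9))) = ½·(-34 + 17 + 119/2) = 85/4, so the B_3-coordinate is 1/4.
Check: 1/2 + 1/4 + 1/4 = 1.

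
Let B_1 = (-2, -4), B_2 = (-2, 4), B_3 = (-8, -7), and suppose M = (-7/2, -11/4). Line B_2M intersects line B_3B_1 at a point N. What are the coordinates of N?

(-4, -5)

Barycentric coordinates of M with respect to B_1B_2B_3: (1/2, 1/4, 1/4).
On side B_3B_1 the B_2-coordinate is zero; dropping M's B_2-weight 1/4 and renormalizing the remaining 1/4 : 1/2 gives weights 1/3, 2/3 on B_3, B_1.
N = (1/3)·(-8, -7) + (2/3)·(-2, -4) = (-4, -5).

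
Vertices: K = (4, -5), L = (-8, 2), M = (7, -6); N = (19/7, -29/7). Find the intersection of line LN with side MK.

(9/2, -31/6)

Barycentric coordinates of N with respect to KLM: (5/7, 1/7, 1/7).
On side MK the L-coordinate is zero; dropping N's L-weight 1/7 and renormalizing the remaining 1/7 : 5/7 gives weights 1/6, 5/6 on M, K.
J = (1/6)·(7, -6) + (5/6)·(4, -5) = (9/2, -31/6).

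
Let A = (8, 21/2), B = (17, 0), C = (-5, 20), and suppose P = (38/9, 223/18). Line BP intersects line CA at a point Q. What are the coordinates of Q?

(4/7, 223/14)

Barycentric coordinates of P with respect to ABC: (1/3, 2/9, 4/9).
On side CA the B-coordinate is zero; dropping P's B-weight 2/9 and renormalizing the remaining 4/9 : 1/3 gives weights 4/7, 3/7 on C, A.
Q = (4/7)·(-5, 20) + (3/7)·(8, 21/2) = (4/7, 223/14).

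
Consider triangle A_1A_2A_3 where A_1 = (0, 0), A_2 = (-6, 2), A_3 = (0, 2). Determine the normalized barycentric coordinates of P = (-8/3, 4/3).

Signed area of the reference triangle: [A_1A_2A_3] = ½·(0·(2−2) + (-6)·(2−0) + 0·(0−2)) = ½·(0 − 12 + 0) = -6.
[PA_2A_3] = ½·((-8/3)·(2−2) + (-6)·(2−(4/3)) + 0·(4/3−2)) = ½·(0 − 4 + 0) = -2, so the A_1-coordinate is (-2)/(-6) = 1/3.
[A_1PA_3] = ½·(0·(4/3−2) + (-8/3)·(2−0) + 0·(0−(4/3))) = ½·(0 − 16/3 + 0) = -8/3, so the A_2-coordinate is 4/9.
[A_1A_2P] = ½·(0·(2−(4/3)) + (-6)·(4/3−0) + (-8/3)·(0−2)) = ½·(0 − 8 + 16/3) = -4/3, so the A_3-coordinate is 2/9.

(1/3, 4/9, 2/9)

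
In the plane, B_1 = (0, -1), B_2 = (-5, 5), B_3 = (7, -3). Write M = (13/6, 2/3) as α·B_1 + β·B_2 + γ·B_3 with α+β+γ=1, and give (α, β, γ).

Signed area of the reference triangle: [B_1B_2B_3] = ½·(0·(5−(-3)) + (-5)·(-3−(-1)) + 7·(-1−5)) = ½·(0 + 10 − 42) = -16.
[MB_2B_3] = ½·((13/6)·(5−(-3)) + (-5)·(-3−(2/3)) + 7·(2/3−5)) = ½·(52/3 + 55/3 − 91/3) = 8/3, so the B_1-coordinate is (8/3)/(-16) = -1/6.
[B_1MB_3] = ½·(0·(2/3−(-3)) + (13/6)·(-3−(-1)) + 7·(-1−(2/3))) = ½·(0 − 13/3 − 35/3) = -8, so the B_2-coordinate is 1/2.
[B_1B_2M] = ½·(0·(5−(2/3)) + (-5)·(2/3−(-1)) + (13/6)·(-1−5)) = ½·(0 − 25/3 − 13) = -32/3, so the B_3-coordinate is 2/3.
Check: -1/6 + 1/2 + 2/3 = 1.

(-1/6, 1/2, 2/3)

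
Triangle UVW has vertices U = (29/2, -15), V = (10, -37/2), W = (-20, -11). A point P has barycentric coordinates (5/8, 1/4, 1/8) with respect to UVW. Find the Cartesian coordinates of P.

P = (5/8)·U + (1/4)·V + (1/8)·W.
x-coordinate: (5/8)·(29/2) + (1/4)·10 + (1/8)·(-20) = 145/16.
y-coordinate: (5/8)·(-15) + (1/4)·(-37/2) + (1/8)·(-11) = -123/8.

(145/16, -123/8)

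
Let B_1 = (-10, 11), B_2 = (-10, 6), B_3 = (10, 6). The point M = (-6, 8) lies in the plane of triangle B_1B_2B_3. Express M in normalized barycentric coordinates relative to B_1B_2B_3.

(2/5, 2/5, 1/5)

Signed area of the reference triangle: [B_1B_2B_3] = ½·((-10)·(6−6) + (-10)·(6−11) + 10·(11−6)) = ½·(0 + 50 + 50) = 50.
[MB_2B_3] = ½·((-6)·(6−6) + (-10)·(6−8) + 10·(8−6)) = ½·(0 + 20 + 20) = 20, so the B_1-coordinate is 20/50 = 2/5.
[B_1MB_3] = ½·((-10)·(8−6) + (-6)·(6−11) + 10·(11−8)) = ½·(-20 + 30 + 30) = 20, so the B_2-coordinate is 2/5.
[B_1B_2M] = ½·((-10)·(6−8) + (-10)·(8−11) + (-6)·(11−6)) = ½·(20 + 30 − 30) = 10, so the B_3-coordinate is 1/5.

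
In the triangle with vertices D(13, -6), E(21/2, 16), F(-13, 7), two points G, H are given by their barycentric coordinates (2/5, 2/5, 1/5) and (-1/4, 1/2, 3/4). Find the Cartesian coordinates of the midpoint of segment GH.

(-19/40, 403/40)

Barycentric coordinates of the midpoint are the average: (3/40, 9/20, 19/40).
Converting: (3/40)·D + (9/20)·E + (19/40)·F = (-19/40, 403/40).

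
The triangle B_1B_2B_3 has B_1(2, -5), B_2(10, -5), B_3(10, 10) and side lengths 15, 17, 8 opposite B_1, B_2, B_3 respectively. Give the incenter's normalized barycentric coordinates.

The incenter has barycentric coordinates proportional to the opposite side lengths: (15 : 17 : 8).
Normalizing by 15+17+8 = 40 gives (3/8, 17/40, 1/5).

(3/8, 17/40, 1/5)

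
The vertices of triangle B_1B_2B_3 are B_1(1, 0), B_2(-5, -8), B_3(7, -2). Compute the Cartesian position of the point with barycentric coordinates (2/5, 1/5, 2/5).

(11/5, -12/5)

M = (2/5)·B_1 + (1/5)·B_2 + (2/5)·B_3.
x-coordinate: (2/5)·1 + (1/5)·(-5) + (2/5)·7 = 11/5.
y-coordinate: (2/5)·0 + (1/5)·(-8) + (2/5)·(-2) = -12/5.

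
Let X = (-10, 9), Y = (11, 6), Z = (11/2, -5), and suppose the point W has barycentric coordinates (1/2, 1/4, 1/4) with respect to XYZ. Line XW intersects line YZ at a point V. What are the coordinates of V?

Line XW meets YZ where the X-coordinate vanishes; zeroing W's X-weight and renormalizing leaves Y, Z-weights 1/4 : 1/4 → (1/2, 1/2).
So V = (1/2)·Y + (1/2)·Z = (33/4, 1/2).

(33/4, 1/2)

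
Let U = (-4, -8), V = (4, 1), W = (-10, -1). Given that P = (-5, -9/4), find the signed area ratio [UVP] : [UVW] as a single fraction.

1/2

[UVW] = ½·((-4)·(1−(-1)) + 4·(-1−(-8)) + (-10)·(-8−1)) = ½·(-8 + 28 + 90) = 55.
[UVP] = ½·((-4)·(1−(-9/4)) + 4·(-9/4−(-8)) + (-5)·(-8−1)) = ½·(-13 + 23 + 45) = 55/2, so the ratio is (55/2)/55 = 1/2.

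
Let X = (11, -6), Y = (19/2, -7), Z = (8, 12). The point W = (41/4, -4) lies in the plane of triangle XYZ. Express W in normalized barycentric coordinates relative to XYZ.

Signed area of the reference triangle: [XYZ] = ½·(11·(-7−12) + (19/2)·(12−(-6)) + 8·(-6−(-7))) = ½·(-209 + 171 + 8) = -15.
[WYZ] = ½·((41/4)·(-7−12) + (19/2)·(12−(-4)) + 8·(-4−(-7))) = ½·(-779/4 + 152 + 24) = -75/8, so the X-coordinate is (-75/8)/(-15) = 5/8.
[XWZ] = ½·(11·(-4−12) + (41/4)·(12−(-6)) + 8·(-6−(-4))) = ½·(-176 + 369/2 − 16) = -15/4, so the Y-coordinate is 1/4.
[XYW] = ½·(11·(-7−(-4)) + (19/2)·(-4−(-6)) + (41/4)·(-6−(-7))) = ½·(-33 + 19 + 41/4) = -15/8, so the Z-coordinate is 1/8.
Check: 5/8 + 1/4 + 1/8 = 1.

(5/8, 1/4, 1/8)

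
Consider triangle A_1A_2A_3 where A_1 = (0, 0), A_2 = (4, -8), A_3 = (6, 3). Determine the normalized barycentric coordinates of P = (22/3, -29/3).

(-2/3, 4/3, 1/3)

Signed area of the reference triangle: [A_1A_2A_3] = ½·(0·(-8−3) + 4·(3−0) + 6·(0−(-8))) = ½·(0 + 12 + 48) = 30.
[PA_2A_3] = ½·((22/3)·(-8−3) + 4·(3−(-29/3)) + 6·(-29/3−(-8))) = ½·(-242/3 + 152/3 − 10) = -20, so the A_1-coordinate is (-20)/30 = -2/3.
[A_1PA_3] = ½·(0·(-29/3−3) + (22/3)·(3−0) + 6·(0−(-29/3))) = ½·(0 + 22 + 58) = 40, so the A_2-coordinate is 4/3.
[A_1A_2P] = ½·(0·(-8−(-29/3)) + 4·(-29/3−0) + (22/3)·(0−(-8))) = ½·(0 − 116/3 + 176/3) = 10, so the A_3-coordinate is 1/3.
Check: -2/3 + 4/3 + 1/3 = 1.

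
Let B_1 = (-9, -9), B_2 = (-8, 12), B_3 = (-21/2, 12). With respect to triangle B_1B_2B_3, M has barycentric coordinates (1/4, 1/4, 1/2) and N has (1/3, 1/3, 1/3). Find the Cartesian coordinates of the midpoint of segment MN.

(-28/3, 47/8)

Barycentric coordinates of the midpoint are the average: (7/24, 7/24, 5/12).
Converting: (7/24)·B_1 + (7/24)·B_2 + (5/12)·B_3 = (-28/3, 47/8).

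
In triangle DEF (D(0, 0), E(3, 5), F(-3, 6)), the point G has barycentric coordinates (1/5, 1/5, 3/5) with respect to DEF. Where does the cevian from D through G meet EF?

(-3/2, 23/4)

Line DG meets EF where the D-coordinate vanishes; zeroing G's D-weight and renormalizing leaves E, F-weights 1/5 : 3/5 → (1/4, 3/4).
So H = (1/4)·E + (3/4)·F = (-3/2, 23/4).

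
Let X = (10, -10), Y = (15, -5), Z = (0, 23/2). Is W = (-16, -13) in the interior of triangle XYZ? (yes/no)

Barycentric coordinates of W: (421/105, -1178/315, 46/63).
The three coordinates are positive, negative, positive; a point is interior exactly when all three are positive.

no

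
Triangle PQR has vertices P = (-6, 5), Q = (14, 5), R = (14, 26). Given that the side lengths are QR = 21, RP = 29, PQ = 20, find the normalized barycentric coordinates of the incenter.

(3/10, 29/70, 2/7)

The incenter has barycentric coordinates proportional to the opposite side lengths: (21 : 29 : 20).
Normalizing by 21+29+20 = 70 gives (3/10, 29/70, 2/7).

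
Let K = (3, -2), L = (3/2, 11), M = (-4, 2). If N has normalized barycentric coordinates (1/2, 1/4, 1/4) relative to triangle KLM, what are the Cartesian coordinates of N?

N = (1/2)·K + (1/4)·L + (1/4)·M.
x-coordinate: (1/2)·3 + (1/4)·(3/2) + (1/4)·(-4) = 7/8.
y-coordinate: (1/2)·(-2) + (1/4)·11 + (1/4)·2 = 9/4.

(7/8, 9/4)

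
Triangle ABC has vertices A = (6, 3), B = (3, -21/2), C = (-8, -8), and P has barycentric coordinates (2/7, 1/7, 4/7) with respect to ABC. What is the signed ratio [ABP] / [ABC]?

4/7

The signed ratio [ABP]/[ABC] equals the barycentric coordinate of P at vertex C, which is 4/7.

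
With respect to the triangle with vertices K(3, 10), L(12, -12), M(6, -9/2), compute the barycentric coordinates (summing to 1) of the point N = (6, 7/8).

(1/2, 1/4, 1/4)

Signed area of the reference triangle: [KLM] = ½·(3·(-12−(-9/2)) + 12·(-9/2−10) + 6·(10−(-12))) = ½·(-45/2 − 174 + 132) = -129/4.
[NLM] = ½·(6·(-12−(-9/2)) + 12·(-9/2−(7/8)) + 6·(7/8−(-12))) = ½·(-45 − 129/2 + 309/4) = -129/8, so the K-coordinate is (-129/8)/(-129/4) = 1/2.
[KNM] = ½·(3·(7/8−(-9/2)) + 6·(-9/2−10) + 6·(10−(7/8))) = ½·(129/8 − 87 + 219/4) = -129/16, so the L-coordinate is 1/4.
[KLN] = ½·(3·(-12−(7/8)) + 12·(7/8−10) + 6·(10−(-12))) = ½·(-309/8 − 219/2 + 132) = -129/16, so the M-coordinate is 1/4.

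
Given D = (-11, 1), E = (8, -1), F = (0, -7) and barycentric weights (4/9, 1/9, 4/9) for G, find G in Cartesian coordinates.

G = (4/9)·D + (1/9)·E + (4/9)·F.
x-coordinate: (4/9)·(-11) + (1/9)·8 + (4/9)·0 = -4.
y-coordinate: (4/9)·1 + (1/9)·(-1) + (4/9)·(-7) = -25/9.

(-4, -25/9)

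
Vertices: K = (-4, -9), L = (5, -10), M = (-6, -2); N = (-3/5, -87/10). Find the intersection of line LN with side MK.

Barycentric coordinates of N with respect to KLM: (1/2, 2/5, 1/10).
On side MK the L-coordinate is zero; dropping N's L-weight 2/5 and renormalizing the remaining 1/10 : 1/2 gives weights 1/6, 5/6 on M, K.
J = (1/6)·(-6, -2) + (5/6)·(-4, -9) = (-13/3, -47/6).

(-13/3, -47/6)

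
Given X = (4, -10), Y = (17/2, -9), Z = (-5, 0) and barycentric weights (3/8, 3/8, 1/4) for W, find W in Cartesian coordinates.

(55/16, -57/8)

W = (3/8)·X + (3/8)·Y + (1/4)·Z.
x-coordinate: (3/8)·4 + (3/8)·(17/2) + (1/4)·(-5) = 55/16.
y-coordinate: (3/8)·(-10) + (3/8)·(-9) + (1/4)·0 = -57/8.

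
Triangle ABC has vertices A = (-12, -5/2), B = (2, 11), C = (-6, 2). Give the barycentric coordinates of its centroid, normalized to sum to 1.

The centroid is the average of the vertices, so each weight is 1/3.

(1/3, 1/3, 1/3)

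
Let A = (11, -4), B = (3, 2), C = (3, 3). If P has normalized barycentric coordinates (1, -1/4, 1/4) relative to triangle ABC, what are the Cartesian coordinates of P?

P = 1·A + (-1/4)·B + (1/4)·C.
x-coordinate: 1·11 + (-1/4)·3 + (1/4)·3 = 11.
y-coordinate: 1·(-4) + (-1/4)·2 + (1/4)·3 = -15/4.

(11, -15/4)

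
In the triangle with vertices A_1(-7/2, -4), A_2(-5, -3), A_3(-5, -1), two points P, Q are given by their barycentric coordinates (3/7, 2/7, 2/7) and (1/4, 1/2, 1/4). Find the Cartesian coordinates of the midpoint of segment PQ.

(-503/112, -157/56)

Barycentric coordinates of the midpoint are the average: (19/56, 11/28, 15/56).
Converting: (19/56)·A_1 + (11/28)·A_2 + (15/56)·A_3 = (-503/112, -157/56).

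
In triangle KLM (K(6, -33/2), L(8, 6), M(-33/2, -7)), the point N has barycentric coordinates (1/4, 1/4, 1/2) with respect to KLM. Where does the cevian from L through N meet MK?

Line LN meets MK where the L-coordinate vanishes; zeroing N's L-weight and renormalizing leaves M, K-weights 1/2 : 1/4 → (2/3, 1/3).
So J = (2/3)·M + (1/3)·K = (-9, -61/6).

(-9, -61/6)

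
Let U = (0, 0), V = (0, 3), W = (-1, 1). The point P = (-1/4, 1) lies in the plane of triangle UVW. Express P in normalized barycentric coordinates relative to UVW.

(1/2, 1/4, 1/4)

Signed area of the reference triangle: [UVW] = ½·(0·(3−1) + 0·(1−0) + (-1)·(0−3)) = ½·(0 + 0 + 3) = 3/2.
[PVW] = ½·((-1/4)·(3−1) + 0·(1−1) + (-1)·(1−3)) = ½·(-1/2 + 0 + 2) = 3/4, so the U-coordinate is (3/4)/(3/2) = 1/2.
[UPW] = ½·(0·(1−1) + (-1/4)·(1−0) + (-1)·(0−1)) = ½·(0 − 1/4 + 1) = 3/8, so the V-coordinate is 1/4.
[UVP] = ½·(0·(3−1) + 0·(1−0) + (-1/4)·(0−3)) = ½·(0 + 0 + 3/4) = 3/8, so the W-coordinate is 1/4.
Check: 1/2 + 1/4 + 1/4 = 1.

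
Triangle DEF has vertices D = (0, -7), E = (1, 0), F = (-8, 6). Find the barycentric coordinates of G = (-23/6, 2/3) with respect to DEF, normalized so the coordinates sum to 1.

(1/3, 1/6, 1/2)

Signed area of the reference triangle: [DEF] = ½·(0·(0−6) + 1·(6−(-7)) + (-8)·(-7−0)) = ½·(0 + 13 + 56) = 69/2.
[GEF] = ½·((-23/6)·(0−6) + 1·(6−(2/3)) + (-8)·(2/3−0)) = ½·(23 + 16/3 − 16/3) = 23/2, so the D-coordinate is (23/2)/(69/2) = 1/3.
[DGF] = ½·(0·(2/3−6) + (-23/6)·(6−(-7)) + (-8)·(-7−(2/3))) = ½·(0 − 299/6 + 184/3) = 23/4, so the E-coordinate is 1/6.
[DEG] = ½·(0·(0−(2/3)) + 1·(2/3−(-7)) + (-23/6)·(-7−0)) = ½·(0 + 23/3 + 161/6) = 69/4, so the F-coordinate is 1/2.
Check: 1/3 + 1/6 + 1/2 = 1.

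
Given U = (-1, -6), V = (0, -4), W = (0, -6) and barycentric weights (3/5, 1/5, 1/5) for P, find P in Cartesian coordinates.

(-3/5, -28/5)

P = (3/5)·U + (1/5)·V + (1/5)·W.
x-coordinate: (3/5)·(-1) + (1/5)·0 + (1/5)·0 = -3/5.
y-coordinate: (3/5)·(-6) + (1/5)·(-4) + (1/5)·(-6) = -28/5.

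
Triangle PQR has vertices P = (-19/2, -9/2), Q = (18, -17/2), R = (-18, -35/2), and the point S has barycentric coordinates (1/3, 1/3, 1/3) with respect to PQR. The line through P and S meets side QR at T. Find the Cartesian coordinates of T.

Line PS meets QR where the P-coordinate vanishes; zeroing S's P-weight and renormalizing leaves Q, R-weights 1/3 : 1/3 → (1/2, 1/2).
So T = (1/2)·Q + (1/2)·R = (0, -13).

(0, -13)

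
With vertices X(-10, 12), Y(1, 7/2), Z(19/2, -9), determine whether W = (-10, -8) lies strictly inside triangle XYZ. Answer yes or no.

Barycentric coordinates of W: (941/261, -520/87, 880/261).
The three coordinates are positive, negative, positive; a point is interior exactly when all three are positive.

no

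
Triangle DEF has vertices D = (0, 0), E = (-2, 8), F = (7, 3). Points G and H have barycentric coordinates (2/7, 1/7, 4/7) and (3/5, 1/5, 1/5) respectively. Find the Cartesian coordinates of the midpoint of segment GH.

Barycentric coordinates of the midpoint are the average: (31/70, 6/35, 27/70).
Converting: (31/70)·D + (6/35)·E + (27/70)·F = (33/14, 177/70).

(33/14, 177/70)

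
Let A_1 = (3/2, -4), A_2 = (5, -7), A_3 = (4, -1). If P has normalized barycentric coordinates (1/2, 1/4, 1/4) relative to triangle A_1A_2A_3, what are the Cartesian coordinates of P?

P = (1/2)·A_1 + (1/4)·A_2 + (1/4)·A_3.
x-coordinate: (1/2)·(3/2) + (1/4)·5 + (1/4)·4 = 3.
y-coordinate: (1/2)·(-4) + (1/4)·(-7) + (1/4)·(-1) = -4.

(3, -4)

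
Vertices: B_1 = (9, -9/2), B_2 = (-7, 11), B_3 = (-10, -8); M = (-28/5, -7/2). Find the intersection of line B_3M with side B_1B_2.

Barycentric coordinates of M with respect to B_1B_2B_3: (1/5, 1/5, 3/5).
On side B_1B_2 the B_3-coordinate is zero; dropping M's B_3-weight 3/5 and renormalizing the remaining 1/5 : 1/5 gives weights 1/2, 1/2 on B_1, B_2.
N = (1/2)·(9, -9/2) + (1/2)·(-7, 11) = (1, 13/4).

(1, 13/4)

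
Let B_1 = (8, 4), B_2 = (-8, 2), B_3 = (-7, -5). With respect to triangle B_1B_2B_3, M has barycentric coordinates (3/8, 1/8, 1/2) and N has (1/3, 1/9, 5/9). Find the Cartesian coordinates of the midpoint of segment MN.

(-65/36, -71/72)

Barycentric coordinates of the midpoint are the average: (17/48, 17/144, 19/36).
Converting: (17/48)·B_1 + (17/144)·B_2 + (19/36)·B_3 = (-65/36, -71/72).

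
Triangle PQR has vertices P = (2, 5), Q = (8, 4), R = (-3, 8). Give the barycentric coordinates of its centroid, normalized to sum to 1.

(1/3, 1/3, 1/3)

The centroid is the average of the vertices, so each weight is 1/3.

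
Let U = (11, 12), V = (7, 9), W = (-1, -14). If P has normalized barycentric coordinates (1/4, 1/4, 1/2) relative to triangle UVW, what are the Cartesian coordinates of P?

P = (1/4)·U + (1/4)·V + (1/2)·W.
x-coordinate: (1/4)·11 + (1/4)·7 + (1/2)·(-1) = 4.
y-coordinate: (1/4)·12 + (1/4)·9 + (1/2)·(-14) = -7/4.

(4, -7/4)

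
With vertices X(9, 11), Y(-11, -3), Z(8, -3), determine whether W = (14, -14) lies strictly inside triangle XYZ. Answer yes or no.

no

Barycentric coordinates of W: (-11/14, -5/14, 15/7).
The three coordinates are negative, negative, positive; a point is interior exactly when all three are positive.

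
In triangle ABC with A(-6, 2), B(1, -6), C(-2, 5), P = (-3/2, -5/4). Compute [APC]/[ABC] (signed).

[ABC] = ½·((-6)·(-6−5) + 1·(5−2) + (-2)·(2−(-6))) = ½·(66 + 3 − 16) = 53/2.
[APC] = ½·((-6)·(-5/4−5) + (-3/2)·(5−2) + (-2)·(2−(-5/4))) = ½·(75/2 − 9/2 − 13/2) = 53/4, so the ratio is (53/4)/(53/2) = 1/2.

1/2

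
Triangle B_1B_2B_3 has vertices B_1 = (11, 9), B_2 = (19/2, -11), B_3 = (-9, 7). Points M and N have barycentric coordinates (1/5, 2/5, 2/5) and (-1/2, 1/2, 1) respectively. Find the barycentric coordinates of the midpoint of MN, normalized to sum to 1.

(-3/20, 9/20, 7/10)

Since both coordinate triples sum to 1, the midpoint's barycentrics are the componentwise average.
(1/5+-1/2)/2 = -3/20; similarly 9/20 and 7/10.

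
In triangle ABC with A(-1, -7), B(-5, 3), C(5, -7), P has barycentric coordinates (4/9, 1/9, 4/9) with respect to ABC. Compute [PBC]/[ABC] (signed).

The signed ratio [PBC]/[ABC] equals the barycentric coordinate of P at vertex A, which is 4/9.

4/9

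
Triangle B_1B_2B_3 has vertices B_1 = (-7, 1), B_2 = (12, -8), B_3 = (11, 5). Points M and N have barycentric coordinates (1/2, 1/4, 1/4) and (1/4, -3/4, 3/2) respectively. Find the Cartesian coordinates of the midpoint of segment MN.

(4, 27/4)

Barycentric coordinates of the midpoint are the average: (3/8, -1/4, 7/8).
Converting: (3/8)·B_1 + (-1/4)·B_2 + (7/8)·B_3 = (4, 27/4).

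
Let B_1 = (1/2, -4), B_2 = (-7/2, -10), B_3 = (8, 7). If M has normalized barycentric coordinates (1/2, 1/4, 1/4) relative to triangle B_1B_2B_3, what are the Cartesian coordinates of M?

M = (1/2)·B_1 + (1/4)·B_2 + (1/4)·B_3.
x-coordinate: (1/2)·(1/2) + (1/4)·(-7/2) + (1/4)·8 = 11/8.
y-coordinate: (1/2)·(-4) + (1/4)·(-10) + (1/4)·7 = -11/4.

(11/8, -11/4)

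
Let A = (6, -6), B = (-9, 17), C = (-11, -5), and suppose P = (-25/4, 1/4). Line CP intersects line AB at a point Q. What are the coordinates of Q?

(-3/2, 11/2)

Barycentric coordinates of P with respect to ABC: (1/4, 1/4, 1/2).
On side AB the C-coordinate is zero; dropping P's C-weight 1/2 and renormalizing the remaining 1/4 : 1/4 gives weights 1/2, 1/2 on A, B.
Q = (1/2)·(6, -6) + (1/2)·(-9, 17) = (-3/2, 11/2).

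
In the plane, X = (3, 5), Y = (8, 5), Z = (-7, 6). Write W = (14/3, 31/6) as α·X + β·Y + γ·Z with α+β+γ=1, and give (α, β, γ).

(1/6, 2/3, 1/6)

Signed area of the reference triangle: [XYZ] = ½·(3·(5−6) + 8·(6−5) + (-7)·(5−5)) = ½·(-3 + 8 + 0) = 5/2.
[WYZ] = ½·((14/3)·(5−6) + 8·(6−(31/6)) + (-7)·(31/6−5)) = ½·(-14/3 + 20/3 − 7/6) = 5/12, so the X-coordinate is (5/12)/(5/2) = 1/6.
[XWZ] = ½·(3·(31/6−6) + (14/3)·(6−5) + (-7)·(5−(31/6))) = ½·(-5/2 + 14/3 + 7/6) = 5/3, so the Y-coordinate is 2/3.
[XYW] = ½·(3·(5−(31/6)) + 8·(31/6−5) + (14/3)·(5−5)) = ½·(-1/2 + 4/3 + 0) = 5/12, so the Z-coordinate is 1/6.
Check: 1/6 + 2/3 + 1/6 = 1.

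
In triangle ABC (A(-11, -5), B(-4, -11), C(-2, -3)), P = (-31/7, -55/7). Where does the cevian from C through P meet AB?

(-27/5, -49/5)

Barycentric coordinates of P with respect to ABC: (1/7, 4/7, 2/7).
On side AB the C-coordinate is zero; dropping P's C-weight 2/7 and renormalizing the remaining 1/7 : 4/7 gives weights 1/5, 4/5 on A, B.
Q = (1/5)·(-11, -5) + (4/5)·(-4, -11) = (-27/5, -49/5).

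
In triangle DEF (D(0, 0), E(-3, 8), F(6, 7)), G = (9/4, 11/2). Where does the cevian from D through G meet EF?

(3, 22/3)

Barycentric coordinates of G with respect to DEF: (1/4, 1/4, 1/2).
On side EF the D-coordinate is zero; dropping G's D-weight 1/4 and renormalizing the remaining 1/4 : 1/2 gives weights 1/3, 2/3 on E, F.
H = (1/3)·(-3, 8) + (2/3)·(6, 7) = (3, 22/3).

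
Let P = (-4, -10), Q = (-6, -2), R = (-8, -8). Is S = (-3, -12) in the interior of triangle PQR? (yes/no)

Barycentric coordinates of S: (19/14, -3/14, -1/7).
The three coordinates are positive, negative, negative; a point is interior exactly when all three are positive.

no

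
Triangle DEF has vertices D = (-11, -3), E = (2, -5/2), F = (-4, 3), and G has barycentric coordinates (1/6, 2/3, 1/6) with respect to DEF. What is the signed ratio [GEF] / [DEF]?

1/6

The signed ratio [GEF]/[DEF] equals the barycentric coordinate of G at vertex D, which is 1/6.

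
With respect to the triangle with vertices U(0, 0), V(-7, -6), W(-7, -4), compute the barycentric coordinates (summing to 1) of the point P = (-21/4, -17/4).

Signed area of the reference triangle: [UVW] = ½·(0·(-6−(-4)) + (-7)·(-4−0) + (-7)·(0−(-6))) = ½·(0 + 28 − 42) = -7.
[PVW] = ½·((-21/4)·(-6−(-4)) + (-7)·(-4−(-17/4)) + (-7)·(-17/4−(-6))) = ½·(21/2 − 7/4 − 49/4) = -7/4, so the U-coordinate is (-7/4)/(-7) = 1/4.
[UPW] = ½·(0·(-17/4−(-4)) + (-21/4)·(-4−0) + (-7)·(0−(-17/4))) = ½·(0 + 21 − 119/4) = -35/8, so the V-coordinate is 5/8.
[UVP] = ½·(0·(-6−(-17/4)) + (-7)·(-17/4−0) + (-21/4)·(0−(-6))) = ½·(0 + 119/4 − 63/2) = -7/8, so the W-coordinate is 1/8.

(1/4, 5/8, 1/8)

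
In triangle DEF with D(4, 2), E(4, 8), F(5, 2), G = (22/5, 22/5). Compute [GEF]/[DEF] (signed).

[DEF] = ½·(4·(8−2) + 4·(2−2) + 5·(2−8)) = ½·(24 + 0 − 30) = -3.
[GEF] = ½·((22/5)·(8−2) + 4·(2−(22/5)) + 5·(22/5−8)) = ½·(132/5 − 48/5 − 18) = -3/5, so the ratio is (-3/5)/(-3) = 1/5.

1/5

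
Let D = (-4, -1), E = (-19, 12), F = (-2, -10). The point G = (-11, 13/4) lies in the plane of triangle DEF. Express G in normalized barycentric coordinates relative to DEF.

Signed area of the reference triangle: [DEF] = ½·((-4)·(12−(-10)) + (-19)·(-10−(-1)) + (-2)·(-1−12)) = ½·(-88 + 171 + 26) = 109/2.
[GEF] = ½·((-11)·(12−(-10)) + (-19)·(-10−(13/4)) + (-2)·(13/4−12)) = ½·(-242 + 1007/4 + 35/2) = 109/8, so the D-coordinate is (109/8)/(109/2) = 1/4.
[DGF] = ½·((-4)·(13/4−(-10)) + (-11)·(-10−(-1)) + (-2)·(-1−(13/4))) = ½·(-53 + 99 + 17/2) = 109/4, so the E-coordinate is 1/2.
[DEG] = ½·((-4)·(12−(13/4)) + (-19)·(13/4−(-1)) + (-11)·(-1−12)) = ½·(-35 − 323/4 + 143) = 109/8, so the F-coordinate is 1/4.
Check: 1/4 + 1/2 + 1/4 = 1.

(1/4, 1/2, 1/4)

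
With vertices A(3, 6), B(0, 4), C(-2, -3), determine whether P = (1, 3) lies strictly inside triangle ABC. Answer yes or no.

Barycentric coordinates of P: (9/17, 3/17, 5/17).
The three coordinates are positive, positive, positive; a point is interior exactly when all three are positive.

yes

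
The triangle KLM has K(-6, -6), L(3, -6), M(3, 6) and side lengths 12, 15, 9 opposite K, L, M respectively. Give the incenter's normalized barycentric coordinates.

The incenter has barycentric coordinates proportional to the opposite side lengths: (12 : 15 : 9).
Normalizing by 12+15+9 = 36 gives (1/3, 5/12, 1/4).

(1/3, 5/12, 1/4)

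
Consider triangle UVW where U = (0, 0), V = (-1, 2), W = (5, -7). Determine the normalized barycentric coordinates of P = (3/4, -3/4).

(1/4, 1/2, 1/4)

Signed area of the reference triangle: [UVW] = ½·(0·(2−(-7)) + (-1)·(-7−0) + 5·(0−2)) = ½·(0 + 7 − 10) = -3/2.
[PVW] = ½·((3/4)·(2−(-7)) + (-1)·(-7−(-3/4)) + 5·(-3/4−2)) = ½·(27/4 + 25/4 − 55/4) = -3/8, so the U-coordinate is (-3/8)/(-3/2) = 1/4.
[UPW] = ½·(0·(-3/4−(-7)) + (3/4)·(-7−0) + 5·(0−(-3/4))) = ½·(0 − 21/4 + 15/4) = -3/4, so the V-coordinate is 1/2.
[UVP] = ½·(0·(2−(-3/4)) + (-1)·(-3/4−0) + (3/4)·(0−2)) = ½·(0 + 3/4 − 3/2) = -3/8, so the W-coordinate is 1/4.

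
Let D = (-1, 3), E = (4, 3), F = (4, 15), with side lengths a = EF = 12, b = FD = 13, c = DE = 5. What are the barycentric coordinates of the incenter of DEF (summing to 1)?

(2/5, 13/30, 1/6)

The incenter has barycentric coordinates proportional to the opposite side lengths: (12 : 13 : 5).
Normalizing by 12+13+5 = 30 gives (2/5, 13/30, 1/6).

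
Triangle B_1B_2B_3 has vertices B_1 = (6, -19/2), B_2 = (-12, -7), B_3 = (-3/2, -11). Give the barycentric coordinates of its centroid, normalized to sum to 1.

The centroid is the average of the vertices, so each weight is 1/3.

(1/3, 1/3, 1/3)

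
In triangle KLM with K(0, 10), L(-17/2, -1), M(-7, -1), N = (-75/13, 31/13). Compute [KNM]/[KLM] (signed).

[KLM] = ½·(0·(-1−(-1)) + (-17/2)·(-1−10) + (-7)·(10−(-1))) = ½·(0 + 187/2 − 77) = 33/4.
[KNM] = ½·(0·(31/13−(-1)) + (-75/13)·(-1−10) + (-7)·(10−(31/13))) = ½·(0 + 825/13 − 693/13) = 66/13, so the ratio is (66/13)/(33/4) = 8/13.

8/13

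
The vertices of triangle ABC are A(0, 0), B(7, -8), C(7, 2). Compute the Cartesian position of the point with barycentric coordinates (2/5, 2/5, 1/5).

(21/5, -14/5)

P = (2/5)·A + (2/5)·B + (1/5)·C.
x-coordinate: (2/5)·0 + (2/5)·7 + (1/5)·7 = 21/5.
y-coordinate: (2/5)·0 + (2/5)·(-8) + (1/5)·2 = -14/5.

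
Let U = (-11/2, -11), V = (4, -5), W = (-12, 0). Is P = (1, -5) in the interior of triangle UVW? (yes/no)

yes

Barycentric coordinates of P: (30/287, 221/287, 36/287).
The three coordinates are positive, positive, positive; a point is interior exactly when all three are positive.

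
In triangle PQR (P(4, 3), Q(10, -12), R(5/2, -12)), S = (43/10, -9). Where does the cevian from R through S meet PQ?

Barycentric coordinates of S with respect to PQR: (1/5, 1/5, 3/5).
On side PQ the R-coordinate is zero; dropping S's R-weight 3/5 and renormalizing the remaining 1/5 : 1/5 gives weights 1/2, 1/2 on P, Q.
T = (1/2)·(4, 3) + (1/2)·(10, -12) = (7, -9/2).

(7, -9/2)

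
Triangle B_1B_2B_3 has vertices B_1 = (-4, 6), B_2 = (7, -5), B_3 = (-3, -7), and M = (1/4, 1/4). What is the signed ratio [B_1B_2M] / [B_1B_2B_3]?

[B_1B_2B_3] = ½·((-4)·(-5−(-7)) + 7·(-7−6) + (-3)·(6−(-5))) = ½·(-8 − 91 − 33) = -66.
[B_1B_2M] = ½·((-4)·(-5−(1/4)) + 7·(1/4−6) + (1/4)·(6−(-5))) = ½·(21 − 161/4 + 11/4) = -33/4, so the ratio is (-33/4)/(-66) = 1/8.

1/8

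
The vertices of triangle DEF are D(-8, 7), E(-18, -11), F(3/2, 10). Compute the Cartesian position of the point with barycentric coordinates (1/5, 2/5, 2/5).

(-41/5, 1)

G = (1/5)·D + (2/5)·E + (2/5)·F.
x-coordinate: (1/5)·(-8) + (2/5)·(-18) + (2/5)·(3/2) = -41/5.
y-coordinate: (1/5)·7 + (2/5)·(-11) + (2/5)·10 = 1.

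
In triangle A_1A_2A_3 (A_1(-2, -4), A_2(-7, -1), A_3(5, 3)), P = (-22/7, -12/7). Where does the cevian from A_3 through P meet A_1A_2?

(-9/2, -5/2)

Barycentric coordinates of P with respect to A_1A_2A_3: (3/7, 3/7, 1/7).
On side A_1A_2 the A_3-coordinate is zero; dropping P's A_3-weight 1/7 and renormalizing the remaining 3/7 : 3/7 gives weights 1/2, 1/2 on A_1, A_2.
Q = (1/2)·(-2, -4) + (1/2)·(-7, -1) = (-9/2, -5/2).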